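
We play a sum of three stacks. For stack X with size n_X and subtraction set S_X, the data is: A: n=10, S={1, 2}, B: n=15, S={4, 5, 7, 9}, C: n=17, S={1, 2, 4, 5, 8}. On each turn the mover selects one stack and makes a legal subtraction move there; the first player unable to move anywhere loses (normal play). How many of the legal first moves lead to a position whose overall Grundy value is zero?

3

Stack A, S = {1, 2}:
G(0) = 0
G(1) = mex{0} = 1
G(2) = mex{1,0} = 2
G(3) = mex{2,1} = 0
G(4) = mex{0,2} = 1
G(5) = mex{1,0} = 2
G(6) = mex{2,1} = 0
G(7) = mex{0,2} = 1
G(8) = mex{1,0} = 2
G(9) = mex{2,1} = 0
G(10) = mex{0,2} = 1
G_A(10) = 1.
Stack B, S = {4, 5, 7, 9}:
G(0) = 0
G(1) = mex{} = 0
G(2) = mex{} = 0
G(3) = mex{} = 0
G(4) = mex{0} = 1
G(5) = mex{0,0} = 1
G(6) = mex{0,0} = 1
G(7) = mex{0,0,0} = 1
G(8) = mex{1,0,0} = 2
G(9) = mex{1,1,0,0} = 2
G(10) = mex{1,1,0,0} = 2
G(11) = mex{1,1,1,0} = 2
G(12) = mex{2,1,1,0} = 3
G(13) = mex{2,2,1,1} = 0
G(14) = mex{2,2,1,1} = 0
G(15) = mex{2,2,2,1} = 0
G_B(15) = 0.
Stack C, S = {1, 2, 4, 5, 8}:
G(0) = 0
G(1) = mex{0} = 1
G(2) = mex{1,0} = 2
G(3) = mex{2,1} = 0
G(4) = mex{0,2,0} = 1
G(5) = mex{1,0,1,0} = 2
G(6) = mex{2,1,2,1} = 0
G(7) = mex{0,2,0,2} = 1
G(8) = mex{1,0,1,0,0} = 2
G(9) = mex{2,1,2,1,1} = 0
G(10) = mex{0,2,0,2,2} = 1
G(11) = mex{1,0,1,0,0} = 2
G(12) = mex{2,1,2,1,1} = 0
G(13) = mex{0,2,0,2,2} = 1
G(14) = mex{1,0,1,0,0} = 2
G(15) = mex{2,1,2,1,1} = 0
G(16) = mex{0,2,0,2,2} = 1
G(17) = mex{1,0,1,0,0} = 2
G_C(17) = 2.
Combined Grundy value = 1 ⊕ 0 ⊕ 2 = 3.
A winning move leaves total XOR = 0, i.e. changes one component's Grundy value g to g ⊕ X where X is the current total.
Stack A: need g' = 1⊕3 = 2. Options: 10−1→G=0, 10−2→G=2. Hits: 1.
Stack B: need g' = 0⊕3 = 3. Options: 15−4→G=2, 15−5→G=2, 15−7→G=2, 15−9→G=1. Hits: 0.
Stack C: need g' = 2⊕3 = 1. Options: 17−1→G=1, 17−2→G=0, 17−4→G=1, 17−5→G=0, 17−8→G=0. Hits: 2.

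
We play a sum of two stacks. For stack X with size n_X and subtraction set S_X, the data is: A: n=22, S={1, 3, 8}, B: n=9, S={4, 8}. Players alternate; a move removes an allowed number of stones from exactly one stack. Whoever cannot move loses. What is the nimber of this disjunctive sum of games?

Stack A, S = {1, 3, 8}:
n :  0  1  2  3  4  5  6  7  8  9 10 11 12 13 14 15 16 17 18 19 20 21 22
G :  0  1  0  1  0  1  0  1  2  3  2  0  1  0  1  0  1  0  1  2  3  2  0
G_A(22) = 0.
Stack B, S = {4, 8}:
G(0) = 0
G(1) = mex{} = 0
G(2) = mex{} = 0
G(3) = mex{} = 0
G(4) = mex{0} = 1
G(5) = mex{0} = 1
G(6) = mex{0} = 1
G(7) = mex{0} = 1
G(8) = mex{1,0} = 2
G(9) = mex{1,0} = 2
G_B(9) = 2.
Combined Grundy value = 0 ⊕ 2 = 2.

2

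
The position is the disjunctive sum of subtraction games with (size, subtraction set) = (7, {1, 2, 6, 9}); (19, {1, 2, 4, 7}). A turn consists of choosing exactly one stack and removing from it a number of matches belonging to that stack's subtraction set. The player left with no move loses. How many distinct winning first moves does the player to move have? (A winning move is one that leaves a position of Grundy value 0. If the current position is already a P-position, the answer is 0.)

Stack A, S = {1, 2, 6, 9}:
n : 0 1 2 3 4 5 6 7
G : 0 1 2 0 1 2 3 0
G_A(7) = 0.
Stack B, S = {1, 2, 4, 7}:
G(0) = 0
G(1) = mex{0} = 1
G(2) = mex{1,0} = 2
G(3) = mex{2,1} = 0
G(4) = mex{0,2,0} = 1
G(5) = mex{1,0,1} = 2
G(6) = mex{2,1,2} = 0
G(7) = mex{0,2,0,0} = 1
G(8) = mex{1,0,1,1} = 2
G(9) = mex{2,1,2,2} = 0
G(10) = mex{0,2,0,0} = 1
G(11) = mex{1,0,1,1} = 2
G(12) = mex{2,1,2,2} = 0
G(13) = mex{0,2,0,0} = 1
G(14) = mex{1,0,1,1} = 2
G(15) = mex{2,1,2,2} = 0
G(16) = mex{0,2,0,0} = 1
G(17) = mex{1,0,1,1} = 2
G(18) = mex{2,1,2,2} = 0
G(19) = mex{0,2,0,0} = 1
G_B(19) = 1.
Combined Grundy value = 0 ⊕ 1 = 1.
A winning move leaves total XOR = 0, i.e. changes one component's Grundy value g to g ⊕ X where X is the current total.
Stack A: need g' = 0⊕1 = 1. Options: 7−1→G=3, 7−2→G=2, 7−6→G=1. Hits: 1.
Stack B: need g' = 1⊕1 = 0. Options: 19−1→G=0, 19−2→G=2, 19−4→G=0, 19−7→G=0. Hits: 3.

4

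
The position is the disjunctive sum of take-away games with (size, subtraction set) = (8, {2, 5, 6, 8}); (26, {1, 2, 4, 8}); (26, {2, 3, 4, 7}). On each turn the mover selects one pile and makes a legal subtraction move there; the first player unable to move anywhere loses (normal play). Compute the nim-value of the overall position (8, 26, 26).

Pile A, S = {2, 5, 6, 8}:
G(0) = 0
G(1) = mex{} = 0
G(2) = mex{0} = 1
G(3) = mex{0} = 1
G(4) = mex{1} = 0
G(5) = mex{1,0} = 2
G(6) = mex{0,0,0} = 1
G(7) = mex{2,1,0} = 3
G(8) = mex{1,1,1,0} = 2
G_A(8) = 2.
Pile B, S = {1, 2, 4, 8}:
n :  0  1  2  3  4  5  6  7  8  9 10 11 12 13 14 15 16 17 18 19 20 21 22 23 24 25 26
G :  0  1  2  0  1  2  0  1  2  0  1  2  0  1  2  0  1  2  0  1  2  0  1  2  0  1  2
G_B(26) = 2.
Pile C, S = {2, 3, 4, 7}:
G(0) = 0
G(1) = mex{} = 0
G(2) = mex{0} = 1
G(3) = mex{0,0} = 1
G(4) = mex{1,0,0} = 2
G(5) = mex{1,1,0} = 2
G(6) = mex{2,1,1} = 0
G(7) = mex{2,2,1,0} = 3
G(8) = mex{0,2,2,0} = 1
G(9) = mex{3,0,2,1} = 4
G(10) = mex{1,3,0,1} = 2
G(11) = mex{4,1,3,2} = 0
G(12) = mex{2,4,1,2} = 0
G(13) = mex{0,2,4,0} = 1
G(14) = mex{0,0,2,3} = 1
G(15) = mex{1,0,0,1} = 2
G(16) = mex{1,1,0,4} = 2
G(17) = mex{2,1,1,2} = 0
G(18) = mex{2,2,1,0} = 3
G(19) = mex{0,2,2,0} = 1
G(20) = mex{3,0,2,1} = 4
G(21) = mex{1,3,0,1} = 2
G(22) = mex{4,1,3,2} = 0
G(23) = mex{2,4,1,2} = 0
G(24) = mex{0,2,4,0} = 1
G(25) = mex{0,0,2,3} = 1
G(26) = mex{1,0,0,1} = 2
G_C(26) = 2.
Combined Grundy value = 2 ⊕ 2 ⊕ 2 = 2.

2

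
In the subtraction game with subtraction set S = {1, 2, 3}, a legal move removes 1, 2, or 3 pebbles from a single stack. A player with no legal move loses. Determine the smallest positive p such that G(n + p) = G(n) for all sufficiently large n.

n :  0  1  2  3  4  5  6  7  8  9 10 11 12 13 14
G :  0  1  2  3  0  1  2  3  0  1  2  3  0  1  2
G(n+4) = G(n) holds for n = 0,…,2 (a full window of length max(S) = 3), so the sequence is purely periodic with period 4.

4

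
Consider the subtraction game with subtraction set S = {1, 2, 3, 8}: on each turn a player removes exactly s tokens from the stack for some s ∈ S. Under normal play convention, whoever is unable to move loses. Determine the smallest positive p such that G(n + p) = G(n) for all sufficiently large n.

G(0) = 0
G(1) = mex{0} = 1
G(2) = mex{1,0} = 2
G(3) = mex{2,1,0} = 3
G(4) = mex{3,2,1} = 0
G(5) = mex{0,3,2} = 1
G(6) = mex{1,0,3} = 2
G(7) = mex{2,1,0} = 3
G(8) = mex{3,2,1,0} = 4
G(9) = mex{4,3,2,1} = 0
G(10) = mex{0,4,3,2} = 1
G(11) = mex{1,0,4,3} = 2
G(12) = mex{2,1,0,0} = 3
G(13) = mex{3,2,1,1} = 0
G(14) = mex{0,3,2,2} = 1
G(15) = mex{1,0,3,3} = 2
G(16) = mex{2,1,0,4} = 3
G(17) = mex{3,2,1,0} = 4
G(18) = mex{4,3,2,1} = 0
G(19) = mex{0,4,3,2} = 1
G(n+9) = G(n) holds for n = 0,…,7 (a full window of length max(S) = 8), so the sequence is purely periodic with period 9.

9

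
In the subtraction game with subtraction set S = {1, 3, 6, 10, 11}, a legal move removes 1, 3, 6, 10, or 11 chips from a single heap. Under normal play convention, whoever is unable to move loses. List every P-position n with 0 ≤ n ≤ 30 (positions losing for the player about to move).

n :  0  1  2  3  4  5  6  7  8  9 10 11 12 13 14 15 16 17 18 19 20 21 22 23 24 25 26 27 28 29 30
G :  0  1  0  1  0  1  2  3  2  0  1  3  4  2  4  2  0  1  0  1  2  4  2  0  1  0  1  2  3  2  0
P-positions are exactly the n with G(n) = 0.

0, 2, 4, 9, 16, 18, 23, 25, 30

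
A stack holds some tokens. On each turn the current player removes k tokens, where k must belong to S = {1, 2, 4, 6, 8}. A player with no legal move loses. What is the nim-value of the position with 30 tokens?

0

n :  0  1  2  3  4  5  6  7  8  9 10 11 12 13 14 15 16 17 18 19 20 21 22 23 24 25 26 27 28 29 30
G :  0  1  2  0  1  2  3  4  5  3  0  1  2  0  1  2  3  4  5  3  0  1  2  0  1  2  3  4  5  3  0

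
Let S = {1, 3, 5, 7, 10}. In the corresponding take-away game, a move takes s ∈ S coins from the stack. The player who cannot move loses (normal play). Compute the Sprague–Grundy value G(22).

1

G(0) = 0
G(1) = mex{0} = 1
G(2) = mex{1} = 0
G(3) = mex{0,0} = 1
G(4) = mex{1,1} = 0
G(5) = mex{0,0,0} = 1
G(6) = mex{1,1,1} = 0
G(7) = mex{0,0,0,0} = 1
G(8) = mex{1,1,1,1} = 0
G(9) = mex{0,0,0,0} = 1
G(10) = mex{1,1,1,1,0} = 2
G(11) = mex{2,0,0,0,1} = 3
G(12) = mex{3,1,1,1,0} = 2
G(13) = mex{2,2,0,0,1} = 3
G(14) = mex{3,3,1,1,0} = 2
G(15) = mex{2,2,2,0,1} = 3
G(16) = mex{3,3,3,1,0} = 2
G(17) = mex{2,2,2,2,1} = 0
G(18) = mex{0,3,3,3,0} = 1
G(19) = mex{1,2,2,2,1} = 0
G(20) = mex{0,0,3,3,2} = 1
G(21) = mex{1,1,2,2,3} = 0
G(22) = mex{0,0,0,3,2} = 1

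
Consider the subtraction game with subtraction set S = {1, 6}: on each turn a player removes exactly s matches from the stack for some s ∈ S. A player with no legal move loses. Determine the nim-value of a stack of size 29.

n :  0  1  2  3  4  5  6  7  8  9 10 11 12 13 14 15 16 17 18 19 20 21 22 23 24 25 26 27 28 29
G :  0  1  0  1  0  1  2  0  1  0  1  0  1  2  0  1  0  1  0  1  2  0  1  0  1  0  1  2  0  1

1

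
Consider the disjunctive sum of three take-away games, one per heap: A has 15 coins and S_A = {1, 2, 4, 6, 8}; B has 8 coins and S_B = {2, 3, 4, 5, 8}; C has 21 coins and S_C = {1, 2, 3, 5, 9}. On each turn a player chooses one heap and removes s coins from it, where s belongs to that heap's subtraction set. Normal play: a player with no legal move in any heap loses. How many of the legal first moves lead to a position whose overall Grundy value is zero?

1

Heap A, S = {1, 2, 4, 6, 8}:
n :  0  1  2  3  4  5  6  7  8  9 10 11 12 13 14 15
G :  0  1  2  0  1  2  3  4  5  3  0  1  2  0  1  2
G_A(15) = 2.
Heap B, S = {2, 3, 4, 5, 8}:
G(0) = 0
G(1) = mex{} = 0
G(2) = mex{0} = 1
G(3) = mex{0,0} = 1
G(4) = mex{1,0,0} = 2
G(5) = mex{1,1,0,0} = 2
G(6) = mex{2,1,1,0} = 3
G(7) = mex{2,2,1,1} = 0
G(8) = mex{3,2,2,1,0} = 4
G_B(8) = 4.
Heap C, S = {1, 2, 3, 5, 9}:
G(0) = 0
G(1) = mex{0} = 1
G(2) = mex{1,0} = 2
G(3) = mex{2,1,0} = 3
G(4) = mex{3,2,1} = 0
G(5) = mex{0,3,2,0} = 1
G(6) = mex{1,0,3,1} = 2
G(7) = mex{2,1,0,2} = 3
G(8) = mex{3,2,1,3} = 0
G(9) = mex{0,3,2,0,0} = 1
G(10) = mex{1,0,3,1,1} = 2
G(11) = mex{2,1,0,2,2} = 3
G(12) = mex{3,2,1,3,3} = 0
G(13) = mex{0,3,2,0,0} = 1
G(14) = mex{1,0,3,1,1} = 2
G(15) = mex{2,1,0,2,2} = 3
G(16) = mex{3,2,1,3,3} = 0
G(17) = mex{0,3,2,0,0} = 1
G(18) = mex{1,0,3,1,1} = 2
G(19) = mex{2,1,0,2,2} = 3
G(20) = mex{3,2,1,3,3} = 0
G(21) = mex{0,3,2,0,0} = 1
G_C(21) = 1.
Combined Grundy value = 2 ⊕ 4 ⊕ 1 = 7.
A winning move leaves total XOR = 0, i.e. changes one component's Grundy value g to g ⊕ X where X is the current total.
Heap A: need g' = 2⊕7 = 5. Options: 15−1→G=1, 15−2→G=0, 15−4→G=1, 15−6→G=3, 15−8→G=4. Hits: 0.
Heap B: need g' = 4⊕7 = 3. Options: 8−2→G=3, 8−3→G=2, 8−4→G=2, 8−5→G=1, 8−8→G=0. Hits: 1.
Heap C: need g' = 1⊕7 = 6. Options: 21−1→G=0, 21−2→G=3, 21−3→G=2, 21−5→G=0, 21−9→G=0. Hits: 0.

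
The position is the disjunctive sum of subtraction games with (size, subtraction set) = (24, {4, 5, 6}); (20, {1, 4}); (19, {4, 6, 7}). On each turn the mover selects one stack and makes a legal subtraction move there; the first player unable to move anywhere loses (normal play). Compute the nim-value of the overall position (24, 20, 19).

Stack A, S = {4, 5, 6}:
n :  0  1  2  3  4  5  6  7  8  9 10 11 12 13 14 15 16 17 18 19 20 21 22 23 24
G :  0  0  0  0  1  1  1  1  2  2  0  0  0  0  1  1  1  1  2  2  0  0  0  0  1
G_A(24) = 1.
Stack B, S = {1, 4}:
G(0) = 0
G(1) = mex{0} = 1
G(2) = mex{1} = 0
G(3) = mex{0} = 1
G(4) = mex{1,0} = 2
G(5) = mex{2,1} = 0
G(6) = mex{0,0} = 1
G(7) = mex{1,1} = 0
G(8) = mex{0,2} = 1
G(9) = mex{1,0} = 2
G(10) = mex{2,1} = 0
G(11) = mex{0,0} = 1
G(12) = mex{1,1} = 0
G(13) = mex{0,2} = 1
G(14) = mex{1,0} = 2
G(15) = mex{2,1} = 0
G(16) = mex{0,0} = 1
G(17) = mex{1,1} = 0
G(18) = mex{0,2} = 1
G(19) = mex{1,0} = 2
G(20) = mex{2,1} = 0
G_B(20) = 0.
Stack C, S = {4, 6, 7}:
G(0) = 0
G(1) = mex{} = 0
G(2) = mex{} = 0
G(3) = mex{} = 0
G(4) = mex{0} = 1
G(5) = mex{0} = 1
G(6) = mex{0,0} = 1
G(7) = mex{0,0,0} = 1
G(8) = mex{1,0,0} = 2
G(9) = mex{1,0,0} = 2
G(10) = mex{1,1,0} = 2
G(11) = mex{1,1,1} = 0
G(12) = mex{2,1,1} = 0
G(13) = mex{2,1,1} = 0
G(14) = mex{2,2,1} = 0
G(15) = mex{0,2,2} = 1
G(16) = mex{0,2,2} = 1
G(17) = mex{0,0,2} = 1
G(18) = mex{0,0,0} = 1
G(19) = mex{1,0,0} = 2
G_C(19) = 2.
Combined Grundy value = 1 ⊕ 0 ⊕ 2 = 3.

3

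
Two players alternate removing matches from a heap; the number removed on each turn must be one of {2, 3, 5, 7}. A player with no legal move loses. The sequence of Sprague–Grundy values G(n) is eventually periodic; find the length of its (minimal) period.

9

n :  0  1  2  3  4  5  6  7  8  9 10 11 12 13 14 15 16 17 18 19
G :  0  0  1  1  2  2  3  3  4  0  0  1  1  2  2  3  3  4  0  0
G(n+9) = G(n) holds for n = 0,…,6 (a full window of length max(S) = 7), so the sequence is purely periodic with period 9.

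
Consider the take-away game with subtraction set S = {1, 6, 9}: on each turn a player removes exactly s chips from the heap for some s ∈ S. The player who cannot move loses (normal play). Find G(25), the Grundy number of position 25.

1

G(0) = 0
G(1) = mex{0} = 1
G(2) = mex{1} = 0
G(3) = mex{0} = 1
G(4) = mex{1} = 0
G(5) = mex{0} = 1
G(6) = mex{1,0} = 2
G(7) = mex{2,1} = 0
G(8) = mex{0,0} = 1
G(9) = mex{1,1,0} = 2
G(10) = mex{2,0,1} = 3
G(11) = mex{3,1,0} = 2
G(12) = mex{2,2,1} = 0
G(13) = mex{0,0,0} = 1
G(14) = mex{1,1,1} = 0
G(15) = mex{0,2,2} = 1
G(16) = mex{1,3,0} = 2
G(17) = mex{2,2,1} = 0
G(18) = mex{0,0,2} = 1
G(19) = mex{1,1,3} = 0
G(20) = mex{0,0,2} = 1
G(21) = mex{1,1,0} = 2
G(22) = mex{2,2,1} = 0
G(23) = mex{0,0,0} = 1
G(24) = mex{1,1,1} = 0
G(25) = mex{0,0,2} = 1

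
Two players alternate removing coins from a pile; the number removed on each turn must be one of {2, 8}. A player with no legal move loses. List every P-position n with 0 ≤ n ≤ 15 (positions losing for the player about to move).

0, 1, 4, 5, 10, 11, 14, 15

G(0) = 0
G(1) = mex{} = 0
G(2) = mex{0} = 1
G(3) = mex{0} = 1
G(4) = mex{1} = 0
G(5) = mex{1} = 0
G(6) = mex{0} = 1
G(7) = mex{0} = 1
G(8) = mex{1,0} = 2
G(9) = mex{1,0} = 2
G(10) = mex{2,1} = 0
G(11) = mex{2,1} = 0
G(12) = mex{0,0} = 1
G(13) = mex{0,0} = 1
G(14) = mex{1,1} = 0
G(15) = mex{1,1} = 0
P-positions are exactly the n with G(n) = 0.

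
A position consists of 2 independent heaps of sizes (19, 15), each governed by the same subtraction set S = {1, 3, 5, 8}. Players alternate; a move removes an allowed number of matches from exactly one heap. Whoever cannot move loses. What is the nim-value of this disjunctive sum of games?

0

All heaps use S = {1, 3, 5, 8}:
G(0) = 0
G(1) = mex{0} = 1
G(2) = mex{1} = 0
G(3) = mex{0,0} = 1
G(4) = mex{1,1} = 0
G(5) = mex{0,0,0} = 1
G(6) = mex{1,1,1} = 0
G(7) = mex{0,0,0} = 1
G(8) = mex{1,1,1,0} = 2
G(9) = mex{2,0,0,1} = 3
G(10) = mex{3,1,1,0} = 2
G(11) = mex{2,2,0,1} = 3
G(12) = mex{3,3,1,0} = 2
G(13) = mex{2,2,2,1} = 0
G(14) = mex{0,3,3,0} = 1
G(15) = mex{1,2,2,1} = 0
G(16) = mex{0,0,3,2} = 1
G(17) = mex{1,1,2,3} = 0
G(18) = mex{0,0,0,2} = 1
G(19) = mex{1,1,1,3} = 0
Heap A: G(19) = 0.
Heap B: G(15) = 0.
Combined Grundy value = 0 ⊕ 0 = 0.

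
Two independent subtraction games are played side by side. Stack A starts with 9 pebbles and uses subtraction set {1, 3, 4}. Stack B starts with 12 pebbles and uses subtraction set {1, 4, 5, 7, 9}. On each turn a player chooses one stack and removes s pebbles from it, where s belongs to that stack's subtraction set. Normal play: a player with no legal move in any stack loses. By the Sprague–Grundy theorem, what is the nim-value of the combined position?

2

Stack A, S = {1, 3, 4}:
G(0) = 0
G(1) = mex{0} = 1
G(2) = mex{1} = 0
G(3) = mex{0,0} = 1
G(4) = mex{1,1,0} = 2
G(5) = mex{2,0,1} = 3
G(6) = mex{3,1,0} = 2
G(7) = mex{2,2,1} = 0
G(8) = mex{0,3,2} = 1
G(9) = mex{1,2,3} = 0
G_A(9) = 0.
Stack B, S = {1, 4, 5, 7, 9}:
n :  0  1  2  3  4  5  6  7  8  9 10 11 12
G :  0  1  0  1  2  3  2  3  0  1  0  1  2
G_B(12) = 2.
Combined Grundy value = 0 ⊕ 2 = 2.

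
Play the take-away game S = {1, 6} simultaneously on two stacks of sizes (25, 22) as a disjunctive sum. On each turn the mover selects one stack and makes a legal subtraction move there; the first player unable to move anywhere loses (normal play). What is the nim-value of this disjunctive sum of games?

All stacks use S = {1, 6}:
G(0) = 0
G(1) = mex{0} = 1
G(2) = mex{1} = 0
G(3) = mex{0} = 1
G(4) = mex{1} = 0
G(5) = mex{0} = 1
G(6) = mex{1,0} = 2
G(7) = mex{2,1} = 0
G(8) = mex{0,0} = 1
G(9) = mex{1,1} = 0
G(10) = mex{0,0} = 1
G(11) = mex{1,1} = 0
G(12) = mex{0,2} = 1
G(13) = mex{1,0} = 2
G(14) = mex{2,1} = 0
G(15) = mex{0,0} = 1
G(16) = mex{1,1} = 0
G(17) = mex{0,0} = 1
G(18) = mex{1,1} = 0
G(19) = mex{0,2} = 1
G(20) = mex{1,0} = 2
G(21) = mex{2,1} = 0
G(22) = mex{0,0} = 1
G(23) = mex{1,1} = 0
G(24) = mex{0,0} = 1
G(25) = mex{1,1} = 0
Stack A: G(25) = 0.
Stack B: G(22) = 1.
Combined Grundy value = 0 ⊕ 1 = 1.

1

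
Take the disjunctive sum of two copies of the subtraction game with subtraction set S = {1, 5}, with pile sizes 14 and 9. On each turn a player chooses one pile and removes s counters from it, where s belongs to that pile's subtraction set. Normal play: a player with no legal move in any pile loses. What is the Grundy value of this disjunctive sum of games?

All piles use S = {1, 5}:
n :  0  1  2  3  4  5  6  7  8  9 10 11 12 13 14
G :  0  1  0  1  0  1  0  1  0  1  0  1  0  1  0
Pile A: G(14) = 0.
Pile B: G(9) = 1.
Combined Grundy value = 0 ⊕ 1 = 1.

1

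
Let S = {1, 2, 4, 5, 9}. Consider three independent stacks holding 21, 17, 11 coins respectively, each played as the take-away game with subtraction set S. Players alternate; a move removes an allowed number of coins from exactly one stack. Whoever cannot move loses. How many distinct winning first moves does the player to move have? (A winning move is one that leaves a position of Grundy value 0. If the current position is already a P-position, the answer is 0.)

All stacks use S = {1, 2, 4, 5, 9}:
n :  0  1  2  3  4  5  6  7  8  9 10 11 12 13 14 15 16 17 18 19 20 21
G :  0  1  2  0  1  2  0  1  2  3  4  5  3  0  1  2  0  1  2  0  1  2
Stack A: G(21) = 2.
Stack B: G(17) = 1.
Stack C: G(11) = 5.
Combined Grundy value = 2 ⊕ 1 ⊕ 5 = 6.
A winning move leaves total XOR = 0, i.e. changes one component's Grundy value g to g ⊕ X where X is the current total.
Stack A: need g' = 2⊕6 = 4. Options: 21−1→G=1, 21−2→G=0, 21−4→G=1, 21−5→G=0, 21−9→G=3. Hits: 0.
Stack B: need g' = 1⊕6 = 7. Options: 17−1→G=0, 17−2→G=2, 17−4→G=0, 17−5→G=3, 17−9→G=2. Hits: 0.
Stack C: need g' = 5⊕6 = 3. Options: 11−1→G=4, 11−2→G=3, 11−4→G=1, 11−5→G=0, 11−9→G=2. Hits: 1.

1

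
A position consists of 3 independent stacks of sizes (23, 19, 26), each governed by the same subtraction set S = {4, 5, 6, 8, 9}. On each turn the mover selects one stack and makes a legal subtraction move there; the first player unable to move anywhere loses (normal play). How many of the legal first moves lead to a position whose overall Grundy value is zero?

All stacks use S = {4, 5, 6, 8, 9}:
n :  0  1  2  3  4  5  6  7  8  9 10 11 12 13 14 15 16 17 18 19 20 21 22 23 24 25 26
G :  0  0  0  0  1  1  1  1  2  2  2  2  3  0  0  0  0  1  1  1  1  2  2  2  2  3  0
Stack A: G(23) = 2.
Stack B: G(19) = 1.
Stack C: G(26) = 0.
Combined Grundy value = 2 ⊕ 1 ⊕ 0 = 3.
A winning move leaves total XOR = 0, i.e. changes one component's Grundy value g to g ⊕ X where X is the current total.
Stack A: need g' = 2⊕3 = 1. Options: 23−4→G=1, 23−5→G=1, 23−6→G=1, 23−8→G=0, 23−9→G=0. Hits: 3.
Stack B: need g' = 1⊕3 = 2. Options: 19−4→G=0, 19−5→G=0, 19−6→G=0, 19−8→G=2, 19−9→G=2. Hits: 2.
Stack C: need g' = 0⊕3 = 3. Options: 26−4→G=2, 26−5→G=2, 26−6→G=1, 26−8→G=1, 26−9→G=1. Hits: 0.

5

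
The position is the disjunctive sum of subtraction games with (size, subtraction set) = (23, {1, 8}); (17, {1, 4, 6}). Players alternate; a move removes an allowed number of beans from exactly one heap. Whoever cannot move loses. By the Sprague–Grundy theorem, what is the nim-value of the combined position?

Heap A, S = {1, 8}:
G(0) = 0
G(1) = mex{0} = 1
G(2) = mex{1} = 0
G(3) = mex{0} = 1
G(4) = mex{1} = 0
G(5) = mex{0} = 1
G(6) = mex{1} = 0
G(7) = mex{0} = 1
G(8) = mex{1,0} = 2
G(9) = mex{2,1} = 0
G(10) = mex{0,0} = 1
G(11) = mex{1,1} = 0
G(12) = mex{0,0} = 1
G(13) = mex{1,1} = 0
G(14) = mex{0,0} = 1
G(15) = mex{1,1} = 0
G(16) = mex{0,2} = 1
G(17) = mex{1,0} = 2
G(18) = mex{2,1} = 0
G(19) = mex{0,0} = 1
G(20) = mex{1,1} = 0
G(21) = mex{0,0} = 1
G(22) = mex{1,1} = 0
G(23) = mex{0,0} = 1
G_A(23) = 1.
Heap B, S = {1, 4, 6}:
G(0) = 0
G(1) = mex{0} = 1
G(2) = mex{1} = 0
G(3) = mex{0} = 1
G(4) = mex{1,0} = 2
G(5) = mex{2,1} = 0
G(6) = mex{0,0,0} = 1
G(7) = mex{1,1,1} = 0
G(8) = mex{0,2,0} = 1
G(9) = mex{1,0,1} = 2
G(10) = mex{2,1,2} = 0
G(11) = mex{0,0,0} = 1
G(12) = mex{1,1,1} = 0
G(13) = mex{0,2,0} = 1
G(14) = mex{1,0,1} = 2
G(15) = mex{2,1,2} = 0
G(16) = mex{0,0,0} = 1
G(17) = mex{1,1,1} = 0
G_B(17) = 0.
Combined Grundy value = 1 ⊕ 0 = 1.

1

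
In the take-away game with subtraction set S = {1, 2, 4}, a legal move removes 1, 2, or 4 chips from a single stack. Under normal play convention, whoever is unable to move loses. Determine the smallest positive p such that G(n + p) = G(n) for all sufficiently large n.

3

n :  0  1  2  3  4  5  6  7  8  9 10 11 12 13 14
G :  0  1  2  0  1  2  0  1  2  0  1  2  0  1  2
G(n+3) = G(n) holds for n = 0,…,3 (a full window of length max(S) = 4), so the sequence is purely periodic with period 3.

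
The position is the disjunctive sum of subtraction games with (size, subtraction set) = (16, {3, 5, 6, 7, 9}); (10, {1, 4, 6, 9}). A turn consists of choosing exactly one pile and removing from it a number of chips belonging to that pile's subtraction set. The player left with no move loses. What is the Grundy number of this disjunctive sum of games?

1

Pile A, S = {3, 5, 6, 7, 9}:
G(0) = 0
G(1) = mex{} = 0
G(2) = mex{} = 0
G(3) = mex{0} = 1
G(4) = mex{0} = 1
G(5) = mex{0,0} = 1
G(6) = mex{1,0,0} = 2
G(7) = mex{1,0,0,0} = 2
G(8) = mex{1,1,0,0} = 2
G(9) = mex{2,1,1,0,0} = 3
G(10) = mex{2,1,1,1,0} = 3
G(11) = mex{2,2,1,1,0} = 3
G(12) = mex{3,2,2,1,1} = 0
G(13) = mex{3,2,2,2,1} = 0
G(14) = mex{3,3,2,2,1} = 0
G(15) = mex{0,3,3,2,2} = 1
G(16) = mex{0,3,3,3,2} = 1
G_A(16) = 1.
Pile B, S = {1, 4, 6, 9}:
n :  0  1  2  3  4  5  6  7  8  9 10
G :  0  1  0  1  2  0  1  0  1  2  0
G_B(10) = 0.
Combined Grundy value = 1 ⊕ 0 = 1.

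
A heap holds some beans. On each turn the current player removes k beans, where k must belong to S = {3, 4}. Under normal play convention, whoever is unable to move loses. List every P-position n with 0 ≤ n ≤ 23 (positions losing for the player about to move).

G(0) = 0
G(1) = mex{} = 0
G(2) = mex{} = 0
G(3) = mex{0} = 1
G(4) = mex{0,0} = 1
G(5) = mex{0,0} = 1
G(6) = mex{1,0} = 2
G(7) = mex{1,1} = 0
G(8) = mex{1,1} = 0
G(9) = mex{2,1} = 0
G(10) = mex{0,2} = 1
G(11) = mex{0,0} = 1
G(12) = mex{0,0} = 1
G(13) = mex{1,0} = 2
G(14) = mex{1,1} = 0
G(15) = mex{1,1} = 0
G(16) = mex{2,1} = 0
G(17) = mex{0,2} = 1
G(18) = mex{0,0} = 1
G(19) = mex{0,0} = 1
G(20) = mex{1,0} = 2
G(21) = mex{1,1} = 0
G(22) = mex{1,1} = 0
G(23) = mex{2,1} = 0
P-positions are exactly the n with G(n) = 0.

0, 1, 2, 7, 8, 9, 14, 15, 16, 21, 22, 23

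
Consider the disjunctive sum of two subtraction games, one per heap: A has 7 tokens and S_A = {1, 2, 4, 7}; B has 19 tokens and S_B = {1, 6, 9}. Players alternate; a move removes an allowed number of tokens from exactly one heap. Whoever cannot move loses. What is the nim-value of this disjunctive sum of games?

1

Heap A, S = {1, 2, 4, 7}:
G(0) = 0
G(1) = mex{0} = 1
G(2) = mex{1,0} = 2
G(3) = mex{2,1} = 0
G(4) = mex{0,2,0} = 1
G(5) = mex{1,0,1} = 2
G(6) = mex{2,1,2} = 0
G(7) = mex{0,2,0,0} = 1
G_A(7) = 1.
Heap B, S = {1, 6, 9}:
n :  0  1  2  3  4  5  6  7  8  9 10 11 12 13 14 15 16 17 18 19
G :  0  1  0  1  0  1  2  0  1  2  3  2  0  1  0  1  2  0  1  0
G_B(19) = 0.
Combined Grundy value = 1 ⊕ 0 = 1.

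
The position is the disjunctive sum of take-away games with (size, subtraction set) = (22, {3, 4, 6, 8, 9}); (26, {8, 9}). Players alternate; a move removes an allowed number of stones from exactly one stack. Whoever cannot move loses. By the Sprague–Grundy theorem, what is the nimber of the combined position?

2

Stack A, S = {3, 4, 6, 8, 9}:
n :  0  1  2  3  4  5  6  7  8  9 10 11 12 13 14 15 16 17 18 19 20 21 22
G :  0  0  0  1  1  1  2  2  2  3  3  3  0  0  0  1  1  1  2  2  2  3  3
G_A(22) = 3.
Stack B, S = {8, 9}:
n :  0  1  2  3  4  5  6  7  8  9 10 11 12 13 14 15 16 17 18 19 20 21 22 23 24 25 26
G :  0  0  0  0  0  0  0  0  1  1  1  1  1  1  1  1  2  0  0  0  0  0  0  0  0  1  1
G_B(26) = 1.
Combined Grundy value = 3 ⊕ 1 = 2.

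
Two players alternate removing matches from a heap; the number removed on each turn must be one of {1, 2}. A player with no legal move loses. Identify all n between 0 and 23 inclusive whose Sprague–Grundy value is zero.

0, 3, 6, 9, 12, 15, 18, 21

n :  0  1  2  3  4  5  6  7  8  9 10 11 12 13 14 15 16 17 18 19 20 21 22 23
G :  0  1  2  0  1  2  0  1  2  0  1  2  0  1  2  0  1  2  0  1  2  0  1  2
P-positions are exactly the n with G(n) = 0.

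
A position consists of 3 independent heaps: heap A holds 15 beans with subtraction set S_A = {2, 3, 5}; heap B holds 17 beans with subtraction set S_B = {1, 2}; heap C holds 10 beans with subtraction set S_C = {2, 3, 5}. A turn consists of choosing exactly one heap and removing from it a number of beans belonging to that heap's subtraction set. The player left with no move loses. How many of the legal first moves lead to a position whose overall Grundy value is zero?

Heap A, S = {2, 3, 5}:
G(0) = 0
G(1) = mex{} = 0
G(2) = mex{0} = 1
G(3) = mex{0,0} = 1
G(4) = mex{1,0} = 2
G(5) = mex{1,1,0} = 2
G(6) = mex{2,1,0} = 3
G(7) = mex{2,2,1} = 0
G(8) = mex{3,2,1} = 0
G(9) = mex{0,3,2} = 1
G(10) = mex{0,0,2} = 1
G(11) = mex{1,0,3} = 2
G(12) = mex{1,1,0} = 2
G(13) = mex{2,1,0} = 3
G(14) = mex{2,2,1} = 0
G(15) = mex{3,2,1} = 0
G_A(15) = 0.
Heap B, S = {1, 2}:
n :  0  1  2  3  4  5  6  7  8  9 10 11 12 13 14 15 16 17
G :  0  1  2  0  1  2  0  1  2  0  1  2  0  1  2  0  1  2
G_B(17) = 2.
Heap C, S = {2, 3, 5}:
n :  0  1  2  3  4  5  6  7  8  9 10
G :  0  0  1  1  2  2  3  0  0  1  1
G_C(10) = 1.
Combined Grundy value = 0 ⊕ 2 ⊕ 1 = 3.
A winning move leaves total XOR = 0, i.e. changes one component's Grundy value g to g ⊕ X where X is the current total.
Heap A: need g' = 0⊕3 = 3. Options: 15−2→G=3, 15−3→G=2, 15−5→G=1. Hits: 1.
Heap B: need g' = 2⊕3 = 1. Options: 17−1→G=1, 17−2→G=0. Hits: 1.
Heap C: need g' = 1⊕3 = 2. Options: 10−2→G=0, 10−3→G=0, 10−5→G=2. Hits: 1.

3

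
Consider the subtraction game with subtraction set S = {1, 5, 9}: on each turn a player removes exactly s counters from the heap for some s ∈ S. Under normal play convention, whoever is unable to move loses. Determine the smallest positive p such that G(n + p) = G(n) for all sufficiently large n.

2

G(0) = 0
G(1) = mex{0} = 1
G(2) = mex{1} = 0
G(3) = mex{0} = 1
G(4) = mex{1} = 0
G(5) = mex{0,0} = 1
G(6) = mex{1,1} = 0
G(7) = mex{0,0} = 1
G(8) = mex{1,1} = 0
G(9) = mex{0,0,0} = 1
G(10) = mex{1,1,1} = 0
G(11) = mex{0,0,0} = 1
G(12) = mex{1,1,1} = 0
G(13) = mex{0,0,0} = 1
G(14) = mex{1,1,1} = 0
G(n+2) = G(n) holds for n = 0,…,8 (a full window of length max(S) = 9), so the sequence is purely periodic with period 2.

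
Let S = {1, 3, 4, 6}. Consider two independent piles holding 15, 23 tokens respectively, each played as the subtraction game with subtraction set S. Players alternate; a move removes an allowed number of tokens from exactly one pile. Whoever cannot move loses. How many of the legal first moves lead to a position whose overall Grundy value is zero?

4

All piles use S = {1, 3, 4, 6}:
n :  0  1  2  3  4  5  6  7  8  9 10 11 12 13 14 15 16 17 18 19 20 21 22 23
G :  0  1  0  1  2  3  2  0  1  0  1  2  3  2  0  1  0  1  2  3  2  0  1  0
Pile A: G(15) = 1.
Pile B: G(23) = 0.
Combined Grundy value = 1 ⊕ 0 = 1.
A winning move leaves total XOR = 0, i.e. changes one component's Grundy value g to g ⊕ X where X is the current total.
Pile A: need g' = 1⊕1 = 0. Options: 15−1→G=0, 15−3→G=3, 15−4→G=2, 15−6→G=0. Hits: 2.
Pile B: need g' = 0⊕1 = 1. Options: 23−1→G=1, 23−3→G=2, 23−4→G=3, 23−6→G=1. Hits: 2.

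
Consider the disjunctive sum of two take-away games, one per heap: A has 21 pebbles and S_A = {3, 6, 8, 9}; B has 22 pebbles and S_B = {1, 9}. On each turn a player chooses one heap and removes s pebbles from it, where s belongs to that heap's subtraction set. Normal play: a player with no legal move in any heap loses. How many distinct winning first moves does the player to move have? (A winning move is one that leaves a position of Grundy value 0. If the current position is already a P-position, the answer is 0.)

Heap A, S = {3, 6, 8, 9}:
G(0) = 0
G(1) = mex{} = 0
G(2) = mex{} = 0
G(3) = mex{0} = 1
G(4) = mex{0} = 1
G(5) = mex{0} = 1
G(6) = mex{1,0} = 2
G(7) = mex{1,0} = 2
G(8) = mex{1,0,0} = 2
G(9) = mex{2,1,0,0} = 3
G(10) = mex{2,1,0,0} = 3
G(11) = mex{2,1,1,0} = 3
G(12) = mex{3,2,1,1} = 0
G(13) = mex{3,2,1,1} = 0
G(14) = mex{3,2,2,1} = 0
G(15) = mex{0,3,2,2} = 1
G(16) = mex{0,3,2,2} = 1
G(17) = mex{0,3,3,2} = 1
G(18) = mex{1,0,3,3} = 2
G(19) = mex{1,0,3,3} = 2
G(20) = mex{1,0,0,3} = 2
G(21) = mex{2,1,0,0} = 3
G_A(21) = 3.
Heap B, S = {1, 9}:
n :  0  1  2  3  4  5  6  7  8  9 10 11 12 13 14 15 16 17 18 19 20 21 22
G :  0  1  0  1  0  1  0  1  0  1  0  1  0  1  0  1  0  1  0  1  0  1  0
G_B(22) = 0.
Combined Grundy value = 3 ⊕ 0 = 3.
A winning move leaves total XOR = 0, i.e. changes one component's Grundy value g to g ⊕ X where X is the current total.
Heap A: need g' = 3⊕3 = 0. Options: 21−3→G=2, 21−6→G=1, 21−8→G=0, 21−9→G=0. Hits: 2.
Heap B: need g' = 0⊕3 = 3. Options: 22−1→G=1, 22−9→G=1. Hits: 0.

2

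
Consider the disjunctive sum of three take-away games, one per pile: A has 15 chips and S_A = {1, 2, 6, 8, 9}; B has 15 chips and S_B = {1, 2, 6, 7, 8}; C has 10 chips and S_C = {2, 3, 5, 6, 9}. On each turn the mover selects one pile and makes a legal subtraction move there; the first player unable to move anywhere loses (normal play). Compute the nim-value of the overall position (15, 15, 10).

0

Pile A, S = {1, 2, 6, 8, 9}:
n :  0  1  2  3  4  5  6  7  8  9 10 11 12 13 14 15
G :  0  1  2  0  1  2  3  0  1  2  0  1  2  3  0  1
G_A(15) = 1.
Pile B, S = {1, 2, 6, 7, 8}:
n :  0  1  2  3  4  5  6  7  8  9 10 11 12 13 14 15
G :  0  1  2  0  1  2  3  4  5  3  4  5  0  1  2  0
G_B(15) = 0.
Pile C, S = {2, 3, 5, 6, 9}:
n :  0  1  2  3  4  5  6  7  8  9 10
G :  0  0  1  1  2  2  3  3  0  4  1
G_C(10) = 1.
Combined Grundy value = 1 ⊕ 0 ⊕ 1 = 0.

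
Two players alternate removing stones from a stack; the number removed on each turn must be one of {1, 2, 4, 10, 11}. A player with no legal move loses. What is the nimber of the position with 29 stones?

2

G(0) = 0
G(1) = mex{0} = 1
G(2) = mex{1,0} = 2
G(3) = mex{2,1} = 0
G(4) = mex{0,2,0} = 1
G(5) = mex{1,0,1} = 2
G(6) = mex{2,1,2} = 0
G(7) = mex{0,2,0} = 1
G(8) = mex{1,0,1} = 2
G(9) = mex{2,1,2} = 0
G(10) = mex{0,2,0,0} = 1
G(11) = mex{1,0,1,1,0} = 2
G(12) = mex{2,1,2,2,1} = 0
G(13) = mex{0,2,0,0,2} = 1
G(14) = mex{1,0,1,1,0} = 2
G(15) = mex{2,1,2,2,1} = 0
G(16) = mex{0,2,0,0,2} = 1
G(17) = mex{1,0,1,1,0} = 2
G(18) = mex{2,1,2,2,1} = 0
G(19) = mex{0,2,0,0,2} = 1
G(20) = mex{1,0,1,1,0} = 2
G(21) = mex{2,1,2,2,1} = 0
G(22) = mex{0,2,0,0,2} = 1
G(23) = mex{1,0,1,1,0} = 2
G(24) = mex{2,1,2,2,1} = 0
G(25) = mex{0,2,0,0,2} = 1
G(26) = mex{1,0,1,1,0} = 2
G(27) = mex{2,1,2,2,1} = 0
G(28) = mex{0,2,0,0,2} = 1
G(29) = mex{1,0,1,1,0} = 2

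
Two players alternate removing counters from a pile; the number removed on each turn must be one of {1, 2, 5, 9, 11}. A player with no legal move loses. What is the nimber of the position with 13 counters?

0

G(0) = 0
G(1) = mex{0} = 1
G(2) = mex{1,0} = 2
G(3) = mex{2,1} = 0
G(4) = mex{0,2} = 1
G(5) = mex{1,0,0} = 2
G(6) = mex{2,1,1} = 0
G(7) = mex{0,2,2} = 1
G(8) = mex{1,0,0} = 2
G(9) = mex{2,1,1,0} = 3
G(10) = mex{3,2,2,1} = 0
G(11) = mex{0,3,0,2,0} = 1
G(12) = mex{1,0,1,0,1} = 2
G(13) = mex{2,1,2,1,2} = 0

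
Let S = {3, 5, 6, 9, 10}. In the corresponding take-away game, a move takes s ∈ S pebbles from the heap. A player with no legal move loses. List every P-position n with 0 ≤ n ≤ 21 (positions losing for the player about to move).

n :  0  1  2  3  4  5  6  7  8  9 10 11 12 13 14 15 16 17 18 19 20 21
G :  0  0  0  1  1  1  2  2  2  3  3  3  4  0  0  0  1  1  1  2  2  2
P-positions are exactly the n with G(n) = 0.

0, 1, 2, 13, 14, 15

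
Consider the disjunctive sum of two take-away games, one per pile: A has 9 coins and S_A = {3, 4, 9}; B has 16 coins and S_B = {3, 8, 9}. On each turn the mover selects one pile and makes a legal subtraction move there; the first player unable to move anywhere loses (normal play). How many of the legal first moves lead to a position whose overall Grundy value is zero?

Pile A, S = {3, 4, 9}:
n : 0 1 2 3 4 5 6 7 8 9
G : 0 0 0 1 1 1 2 0 0 3
G_A(9) = 3.
Pile B, S = {3, 8, 9}:
n :  0  1  2  3  4  5  6  7  8  9 10 11 12 13 14 15 16
G :  0  0  0  1  1  1  0  0  2  1  1  3  0  0  2  1  1
G_B(16) = 1.
Combined Grundy value = 3 ⊕ 1 = 2.
A winning move leaves total XOR = 0, i.e. changes one component's Grundy value g to g ⊕ X where X is the current total.
Pile A: need g' = 3⊕2 = 1. Options: 9−3→G=2, 9−4→G=1, 9−9→G=0. Hits: 1.
Pile B: need g' = 1⊕2 = 3. Options: 16−3→G=0, 16−8→G=2, 16−9→G=0. Hits: 0.

1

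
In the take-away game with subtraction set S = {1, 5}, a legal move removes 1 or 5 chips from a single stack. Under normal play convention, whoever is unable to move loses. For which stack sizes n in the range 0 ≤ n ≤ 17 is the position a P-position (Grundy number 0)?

G(0) = 0
G(1) = mex{0} = 1
G(2) = mex{1} = 0
G(3) = mex{0} = 1
G(4) = mex{1} = 0
G(5) = mex{0,0} = 1
G(6) = mex{1,1} = 0
G(7) = mex{0,0} = 1
G(8) = mex{1,1} = 0
G(9) = mex{0,0} = 1
G(10) = mex{1,1} = 0
G(11) = mex{0,0} = 1
G(12) = mex{1,1} = 0
G(13) = mex{0,0} = 1
G(14) = mex{1,1} = 0
G(15) = mex{0,0} = 1
G(16) = mex{1,1} = 0
G(17) = mex{0,0} = 1
P-positions are exactly the n with G(n) = 0.

0, 2, 4, 6, 8, 10, 12, 14, 16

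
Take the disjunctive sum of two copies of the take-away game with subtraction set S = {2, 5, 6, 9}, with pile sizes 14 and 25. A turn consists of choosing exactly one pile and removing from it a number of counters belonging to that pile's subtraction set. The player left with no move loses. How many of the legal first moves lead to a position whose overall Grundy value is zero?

0

All piles use S = {2, 5, 6, 9}:
n :  0  1  2  3  4  5  6  7  8  9 10 11 12 13 14 15 16 17 18 19 20 21 22 23 24 25
G :  0  0  1  1  0  2  1  3  0  2  1  0  0  1  1  0  2  1  3  0  2  1  0  0  1  1
Pile A: G(14) = 1.
Pile B: G(25) = 1.
Combined Grundy value = 1 ⊕ 1 = 0.
A winning move leaves total XOR = 0, i.e. changes one component's Grundy value g to g ⊕ X where X is the current total.
Pile A: target g' = 1⊕0 = 1, but every legal move changes the Grundy value (mex property), so 0 moves.
Pile B: target g' = 1⊕0 = 1, but every legal move changes the Grundy value (mex property), so 0 moves.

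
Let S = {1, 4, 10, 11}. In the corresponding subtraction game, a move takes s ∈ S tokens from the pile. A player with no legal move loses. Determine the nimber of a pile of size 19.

0

G(0) = 0
G(1) = mex{0} = 1
G(2) = mex{1} = 0
G(3) = mex{0} = 1
G(4) = mex{1,0} = 2
G(5) = mex{2,1} = 0
G(6) = mex{0,0} = 1
G(7) = mex{1,1} = 0
G(8) = mex{0,2} = 1
G(9) = mex{1,0} = 2
G(10) = mex{2,1,0} = 3
G(11) = mex{3,0,1,0} = 2
G(12) = mex{2,1,0,1} = 3
G(13) = mex{3,2,1,0} = 4
G(14) = mex{4,3,2,1} = 0
G(15) = mex{0,2,0,2} = 1
G(16) = mex{1,3,1,0} = 2
G(17) = mex{2,4,0,1} = 3
G(18) = mex{3,0,1,0} = 2
G(19) = mex{2,1,2,1} = 0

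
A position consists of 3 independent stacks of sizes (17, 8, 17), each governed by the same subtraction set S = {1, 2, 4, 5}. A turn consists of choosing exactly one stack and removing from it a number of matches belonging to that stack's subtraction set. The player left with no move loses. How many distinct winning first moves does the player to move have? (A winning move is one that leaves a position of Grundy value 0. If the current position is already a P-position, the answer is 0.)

All stacks use S = {1, 2, 4, 5}:
n :  0  1  2  3  4  5  6  7  8  9 10 11 12 13 14 15 16 17
G :  0  1  2  0  1  2  0  1  2  0  1  2  0  1  2  0  1  2
Stack A: G(17) = 2.
Stack B: G(8) = 2.
Stack C: G(17) = 2.
Combined Grundy value = 2 ⊕ 2 ⊕ 2 = 2.
A winning move leaves total XOR = 0, i.e. changes one component's Grundy value g to g ⊕ X where X is the current total.
Stack A: need g' = 2⊕2 = 0. Options: 17−1→G=1, 17−2→G=0, 17−4→G=1, 17−5→G=0. Hits: 2.
Stack B: need g' = 2⊕2 = 0. Options: 8−1→G=1, 8−2→G=0, 8−4→G=1, 8−5→G=0. Hits: 2.
Stack C: need g' = 2⊕2 = 0. Options: 17−1→G=1, 17−2→G=0, 17−4→G=1, 17−5→G=0. Hits: 2.

6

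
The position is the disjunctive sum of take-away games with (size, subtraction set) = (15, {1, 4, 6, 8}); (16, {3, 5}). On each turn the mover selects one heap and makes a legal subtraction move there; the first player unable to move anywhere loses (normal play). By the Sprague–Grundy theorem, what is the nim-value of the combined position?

Heap A, S = {1, 4, 6, 8}:
n :  0  1  2  3  4  5  6  7  8  9 10 11 12 13 14 15
G :  0  1  0  1  2  0  1  0  1  2  3  2  0  1  0  1
G_A(15) = 1.
Heap B, S = {3, 5}:
G(0) = 0
G(1) = mex{} = 0
G(2) = mex{} = 0
G(3) = mex{0} = 1
G(4) = mex{0} = 1
G(5) = mex{0,0} = 1
G(6) = mex{1,0} = 2
G(7) = mex{1,0} = 2
G(8) = mex{1,1} = 0
G(9) = mex{2,1} = 0
G(10) = mex{2,1} = 0
G(11) = mex{0,2} = 1
G(12) = mex{0,2} = 1
G(13) = mex{0,0} = 1
G(14) = mex{1,0} = 2
G(15) = mex{1,0} = 2
G(16) = mex{1,1} = 0
G_B(16) = 0.
Combined Grundy value = 1 ⊕ 0 = 1.

1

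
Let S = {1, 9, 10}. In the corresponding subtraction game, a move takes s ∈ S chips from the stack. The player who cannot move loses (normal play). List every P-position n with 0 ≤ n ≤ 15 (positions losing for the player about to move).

G(0) = 0
G(1) = mex{0} = 1
G(2) = mex{1} = 0
G(3) = mex{0} = 1
G(4) = mex{1} = 0
G(5) = mex{0} = 1
G(6) = mex{1} = 0
G(7) = mex{0} = 1
G(8) = mex{1} = 0
G(9) = mex{0,0} = 1
G(10) = mex{1,1,0} = 2
G(11) = mex{2,0,1} = 3
G(12) = mex{3,1,0} = 2
G(13) = mex{2,0,1} = 3
G(14) = mex{3,1,0} = 2
G(15) = mex{2,0,1} = 3
P-positions are exactly the n with G(n) = 0.

0, 2, 4, 6, 8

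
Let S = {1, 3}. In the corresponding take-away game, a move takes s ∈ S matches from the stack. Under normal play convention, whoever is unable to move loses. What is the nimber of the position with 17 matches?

n :  0  1  2  3  4  5  6  7  8  9 10 11 12 13 14 15 16 17
G :  0  1  0  1  0  1  0  1  0  1  0  1  0  1  0  1  0  1

1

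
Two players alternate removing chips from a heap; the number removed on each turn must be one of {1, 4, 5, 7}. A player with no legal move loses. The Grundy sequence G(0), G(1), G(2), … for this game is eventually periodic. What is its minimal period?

8

G(0) = 0
G(1) = mex{0} = 1
G(2) = mex{1} = 0
G(3) = mex{0} = 1
G(4) = mex{1,0} = 2
G(5) = mex{2,1,0} = 3
G(6) = mex{3,0,1} = 2
G(7) = mex{2,1,0,0} = 3
G(8) = mex{3,2,1,1} = 0
G(9) = mex{0,3,2,0} = 1
G(10) = mex{1,2,3,1} = 0
G(11) = mex{0,3,2,2} = 1
G(12) = mex{1,0,3,3} = 2
G(13) = mex{2,1,0,2} = 3
G(14) = mex{3,0,1,3} = 2
G(15) = mex{2,1,0,0} = 3
G(16) = mex{3,2,1,1} = 0
G(17) = mex{0,3,2,0} = 1
G(n+8) = G(n) holds for n = 0,…,6 (a full window of length max(S) = 7), so the sequence is purely periodic with period 8.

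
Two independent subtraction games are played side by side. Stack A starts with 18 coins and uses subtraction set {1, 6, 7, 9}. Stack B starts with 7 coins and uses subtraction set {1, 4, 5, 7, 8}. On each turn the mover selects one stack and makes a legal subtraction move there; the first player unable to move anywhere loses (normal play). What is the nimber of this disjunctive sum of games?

1

Stack A, S = {1, 6, 7, 9}:
G(0) = 0
G(1) = mex{0} = 1
G(2) = mex{1} = 0
G(3) = mex{0} = 1
G(4) = mex{1} = 0
G(5) = mex{0} = 1
G(6) = mex{1,0} = 2
G(7) = mex{2,1,0} = 3
G(8) = mex{3,0,1} = 2
G(9) = mex{2,1,0,0} = 3
G(10) = mex{3,0,1,1} = 2
G(11) = mex{2,1,0,0} = 3
G(12) = mex{3,2,1,1} = 0
G(13) = mex{0,3,2,0} = 1
G(14) = mex{1,2,3,1} = 0
G(15) = mex{0,3,2,2} = 1
G(16) = mex{1,2,3,3} = 0
G(17) = mex{0,3,2,2} = 1
G(18) = mex{1,0,3,3} = 2
G_A(18) = 2.
Stack B, S = {1, 4, 5, 7, 8}:
G(0) = 0
G(1) = mex{0} = 1
G(2) = mex{1} = 0
G(3) = mex{0} = 1
G(4) = mex{1,0} = 2
G(5) = mex{2,1,0} = 3
G(6) = mex{3,0,1} = 2
G(7) = mex{2,1,0,0} = 3
G_B(7) = 3.
Combined Grundy value = 2 ⊕ 3 = 1.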